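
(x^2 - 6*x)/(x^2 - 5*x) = (x - 6)/(x - 5)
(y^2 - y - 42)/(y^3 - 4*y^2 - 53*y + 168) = (y^2 - y - 42)/(y^3 - 4*y^2 - 53*y + 168)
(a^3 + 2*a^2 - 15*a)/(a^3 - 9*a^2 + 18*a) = (a + 5)/(a - 6)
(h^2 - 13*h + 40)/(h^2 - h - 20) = (h - 8)/(h + 4)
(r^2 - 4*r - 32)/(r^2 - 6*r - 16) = (r + 4)/(r + 2)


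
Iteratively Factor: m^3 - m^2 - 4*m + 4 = (m + 2)*(m^2 - 3*m + 2) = (m - 2)*(m + 2)*(m - 1)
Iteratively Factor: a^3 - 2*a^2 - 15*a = (a - 5)*(a^2 + 3*a) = a*(a - 5)*(a + 3)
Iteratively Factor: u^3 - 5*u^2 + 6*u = (u - 3)*(u^2 - 2*u) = (u - 3)*(u - 2)*(u)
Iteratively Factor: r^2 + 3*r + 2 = (r + 2)*(r + 1)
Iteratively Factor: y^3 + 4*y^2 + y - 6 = (y + 3)*(y^2 + y - 2) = (y + 2)*(y + 3)*(y - 1)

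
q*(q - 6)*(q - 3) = q^3 - 9*q^2 + 18*q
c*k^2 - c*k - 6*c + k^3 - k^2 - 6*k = (c + k)*(k - 3)*(k + 2)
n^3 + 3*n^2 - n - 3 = (n - 1)*(n + 1)*(n + 3)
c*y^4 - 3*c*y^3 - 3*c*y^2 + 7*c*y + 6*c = (y - 3)*(y - 2)*(y + 1)*(c*y + c)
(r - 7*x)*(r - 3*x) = r^2 - 10*r*x + 21*x^2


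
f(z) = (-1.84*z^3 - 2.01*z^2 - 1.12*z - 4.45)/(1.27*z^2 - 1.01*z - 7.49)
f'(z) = (1.01 - 2.54*z)*(-1.84*z^3 - 2.01*z^2 - 1.12*z - 4.45)/(1.27*z^2 - 1.01*z - 7.49)^2 + (-5.52*z^2 - 4.02*z - 1.12)/(1.27*z^2 - 1.01*z - 7.49) = (-2.3368*z^4 + 3.7168*z^3 + 44.7973*z^2 + 41.4128*z + 3.8943)/(1.6129*z^4 - 2.5654*z^3 - 18.0045*z^2 + 15.1298*z + 56.1001)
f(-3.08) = 4.39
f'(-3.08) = -0.30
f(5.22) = -14.96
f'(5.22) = 0.49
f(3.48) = -25.19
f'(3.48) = 26.35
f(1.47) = 2.61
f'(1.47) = 4.19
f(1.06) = 1.41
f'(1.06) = 1.96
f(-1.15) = 0.65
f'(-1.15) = 0.27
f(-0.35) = 0.61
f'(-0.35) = -0.11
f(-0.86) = 0.67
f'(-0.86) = -0.07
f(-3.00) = 4.38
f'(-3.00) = -0.14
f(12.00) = -21.36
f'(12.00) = -1.32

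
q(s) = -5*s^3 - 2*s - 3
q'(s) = -15*s^2 - 2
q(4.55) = -483.08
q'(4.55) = -312.54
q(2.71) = -107.93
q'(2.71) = -112.16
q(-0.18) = -2.61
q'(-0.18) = -2.49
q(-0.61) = -0.65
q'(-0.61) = -7.58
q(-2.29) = 61.62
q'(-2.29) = -80.66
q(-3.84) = 287.80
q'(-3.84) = -223.18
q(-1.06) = 5.08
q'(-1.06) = -18.85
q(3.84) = -293.80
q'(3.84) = -223.18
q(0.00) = -3.00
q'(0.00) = -2.00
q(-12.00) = 8661.00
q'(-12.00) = -2162.00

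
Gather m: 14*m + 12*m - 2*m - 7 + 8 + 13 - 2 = 24*m + 12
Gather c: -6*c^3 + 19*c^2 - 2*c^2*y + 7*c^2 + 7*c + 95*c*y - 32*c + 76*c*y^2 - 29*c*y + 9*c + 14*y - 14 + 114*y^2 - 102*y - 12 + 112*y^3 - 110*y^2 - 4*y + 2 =-6*c^3 + c^2*(26 - 2*y) + c*(76*y^2 + 66*y - 16) + 112*y^3 + 4*y^2 - 92*y - 24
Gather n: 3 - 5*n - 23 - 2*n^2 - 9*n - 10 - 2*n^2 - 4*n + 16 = -4*n^2 - 18*n - 14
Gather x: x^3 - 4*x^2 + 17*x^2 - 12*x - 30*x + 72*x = x^3 + 13*x^2 + 30*x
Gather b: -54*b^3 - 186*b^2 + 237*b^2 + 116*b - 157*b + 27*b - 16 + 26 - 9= -54*b^3 + 51*b^2 - 14*b + 1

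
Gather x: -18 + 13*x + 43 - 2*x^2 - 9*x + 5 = -2*x^2 + 4*x + 30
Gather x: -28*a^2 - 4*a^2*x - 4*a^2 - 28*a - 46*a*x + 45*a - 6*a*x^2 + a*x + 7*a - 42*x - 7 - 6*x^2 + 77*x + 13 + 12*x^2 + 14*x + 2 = -32*a^2 + 24*a + x^2*(6 - 6*a) + x*(-4*a^2 - 45*a + 49) + 8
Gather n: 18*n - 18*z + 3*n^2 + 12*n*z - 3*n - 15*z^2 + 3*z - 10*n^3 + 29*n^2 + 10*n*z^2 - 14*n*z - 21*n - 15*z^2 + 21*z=-10*n^3 + 32*n^2 + n*(10*z^2 - 2*z - 6) - 30*z^2 + 6*z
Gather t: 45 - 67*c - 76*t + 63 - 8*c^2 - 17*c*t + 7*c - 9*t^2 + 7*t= -8*c^2 - 60*c - 9*t^2 + t*(-17*c - 69) + 108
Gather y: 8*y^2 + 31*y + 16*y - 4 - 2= 8*y^2 + 47*y - 6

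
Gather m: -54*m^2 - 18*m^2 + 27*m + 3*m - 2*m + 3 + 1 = -72*m^2 + 28*m + 4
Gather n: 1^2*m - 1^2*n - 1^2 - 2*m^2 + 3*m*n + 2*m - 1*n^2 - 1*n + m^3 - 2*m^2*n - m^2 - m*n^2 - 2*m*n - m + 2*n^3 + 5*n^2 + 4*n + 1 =m^3 - 3*m^2 + 2*m + 2*n^3 + n^2*(4 - m) + n*(-2*m^2 + m + 2)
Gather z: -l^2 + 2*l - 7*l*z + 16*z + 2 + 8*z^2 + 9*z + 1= -l^2 + 2*l + 8*z^2 + z*(25 - 7*l) + 3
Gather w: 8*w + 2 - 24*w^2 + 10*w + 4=-24*w^2 + 18*w + 6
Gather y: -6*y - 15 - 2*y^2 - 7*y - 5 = -2*y^2 - 13*y - 20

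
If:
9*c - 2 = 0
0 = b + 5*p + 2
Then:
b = -5*p - 2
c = 2/9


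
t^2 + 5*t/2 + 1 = (t + 1/2)*(t + 2)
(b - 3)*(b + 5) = b^2 + 2*b - 15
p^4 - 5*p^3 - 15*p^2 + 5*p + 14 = (p - 7)*(p - 1)*(p + 1)*(p + 2)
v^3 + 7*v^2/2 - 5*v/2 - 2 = (v - 1)*(v + 1/2)*(v + 4)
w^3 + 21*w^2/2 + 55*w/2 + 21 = (w + 3/2)*(w + 2)*(w + 7)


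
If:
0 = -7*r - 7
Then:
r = -1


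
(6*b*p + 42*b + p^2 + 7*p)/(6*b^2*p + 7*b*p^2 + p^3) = (p + 7)/(p*(b + p))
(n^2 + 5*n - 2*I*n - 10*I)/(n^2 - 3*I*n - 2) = (n + 5)/(n - I)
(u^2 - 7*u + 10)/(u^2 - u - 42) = (-u^2 + 7*u - 10)/(-u^2 + u + 42)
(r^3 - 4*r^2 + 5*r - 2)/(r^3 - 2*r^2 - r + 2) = (r - 1)/(r + 1)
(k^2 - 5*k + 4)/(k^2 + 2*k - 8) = (k^2 - 5*k + 4)/(k^2 + 2*k - 8)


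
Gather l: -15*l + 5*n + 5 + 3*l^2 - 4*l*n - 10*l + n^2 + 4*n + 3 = 3*l^2 + l*(-4*n - 25) + n^2 + 9*n + 8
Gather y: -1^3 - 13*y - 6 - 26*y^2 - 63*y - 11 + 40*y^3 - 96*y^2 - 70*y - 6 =40*y^3 - 122*y^2 - 146*y - 24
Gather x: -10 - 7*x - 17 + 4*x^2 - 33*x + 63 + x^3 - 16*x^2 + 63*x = x^3 - 12*x^2 + 23*x + 36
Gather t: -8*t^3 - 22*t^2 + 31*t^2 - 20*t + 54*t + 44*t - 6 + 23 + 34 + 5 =-8*t^3 + 9*t^2 + 78*t + 56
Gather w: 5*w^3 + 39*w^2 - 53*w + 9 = 5*w^3 + 39*w^2 - 53*w + 9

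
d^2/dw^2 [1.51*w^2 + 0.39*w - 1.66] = 3.02000000000000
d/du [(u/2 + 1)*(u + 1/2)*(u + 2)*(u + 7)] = 2*u^3 + 69*u^2/4 + 75*u/2 + 22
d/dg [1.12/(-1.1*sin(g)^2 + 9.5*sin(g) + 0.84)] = (2.464*sin(g) - 10.64)*cos(g)/(-1.1*sin(g)^2 + 9.5*sin(g) + 0.84)^2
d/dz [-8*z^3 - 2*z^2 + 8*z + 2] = -24*z^2 - 4*z + 8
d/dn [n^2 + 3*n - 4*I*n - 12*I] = 2*n + 3 - 4*I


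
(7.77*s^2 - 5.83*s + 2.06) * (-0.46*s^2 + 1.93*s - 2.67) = -3.5742*s^4 + 17.6779*s^3 - 32.9454*s^2 + 19.5419*s - 5.5002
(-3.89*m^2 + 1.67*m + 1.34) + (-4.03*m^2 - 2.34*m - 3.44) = -7.92*m^2 - 0.67*m - 2.1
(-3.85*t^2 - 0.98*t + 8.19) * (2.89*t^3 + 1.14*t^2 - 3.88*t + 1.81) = -11.1265*t^5 - 7.2212*t^4 + 37.4899*t^3 + 6.1705*t^2 - 33.551*t + 14.8239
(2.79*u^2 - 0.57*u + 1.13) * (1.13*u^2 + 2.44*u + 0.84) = 3.1527*u^4 + 6.1635*u^3 + 2.2297*u^2 + 2.2784*u + 0.9492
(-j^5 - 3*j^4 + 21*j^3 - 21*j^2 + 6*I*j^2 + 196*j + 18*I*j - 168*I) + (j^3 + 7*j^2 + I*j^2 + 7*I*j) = -j^5 - 3*j^4 + 22*j^3 - 14*j^2 + 7*I*j^2 + 196*j + 25*I*j - 168*I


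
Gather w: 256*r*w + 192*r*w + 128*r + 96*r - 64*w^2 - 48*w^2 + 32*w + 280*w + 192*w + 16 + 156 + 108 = 224*r - 112*w^2 + w*(448*r + 504) + 280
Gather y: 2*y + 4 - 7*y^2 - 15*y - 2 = -7*y^2 - 13*y + 2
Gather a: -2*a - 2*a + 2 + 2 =4 - 4*a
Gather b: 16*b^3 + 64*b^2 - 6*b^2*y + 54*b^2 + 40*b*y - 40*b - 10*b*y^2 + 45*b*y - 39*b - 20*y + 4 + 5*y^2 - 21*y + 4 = 16*b^3 + b^2*(118 - 6*y) + b*(-10*y^2 + 85*y - 79) + 5*y^2 - 41*y + 8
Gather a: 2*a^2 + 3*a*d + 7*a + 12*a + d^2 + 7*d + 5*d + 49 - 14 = 2*a^2 + a*(3*d + 19) + d^2 + 12*d + 35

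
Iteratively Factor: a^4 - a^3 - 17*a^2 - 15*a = (a - 5)*(a^3 + 4*a^2 + 3*a) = (a - 5)*(a + 1)*(a^2 + 3*a) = (a - 5)*(a + 1)*(a + 3)*(a)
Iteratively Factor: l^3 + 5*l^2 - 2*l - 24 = (l + 4)*(l^2 + l - 6) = (l - 2)*(l + 4)*(l + 3)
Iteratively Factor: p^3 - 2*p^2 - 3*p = (p + 1)*(p^2 - 3*p) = (p - 3)*(p + 1)*(p)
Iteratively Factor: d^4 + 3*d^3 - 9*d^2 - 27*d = (d + 3)*(d^3 - 9*d) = (d + 3)^2*(d^2 - 3*d) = (d - 3)*(d + 3)^2*(d)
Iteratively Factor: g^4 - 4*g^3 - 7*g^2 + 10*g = (g + 2)*(g^3 - 6*g^2 + 5*g) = g*(g + 2)*(g^2 - 6*g + 5) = g*(g - 5)*(g + 2)*(g - 1)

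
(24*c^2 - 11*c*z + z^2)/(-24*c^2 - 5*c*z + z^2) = (-3*c + z)/(3*c + z)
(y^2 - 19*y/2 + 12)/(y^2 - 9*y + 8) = (y - 3/2)/(y - 1)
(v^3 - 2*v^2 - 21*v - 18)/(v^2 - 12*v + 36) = (v^2 + 4*v + 3)/(v - 6)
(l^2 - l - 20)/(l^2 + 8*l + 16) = (l - 5)/(l + 4)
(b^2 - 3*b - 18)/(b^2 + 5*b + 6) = (b - 6)/(b + 2)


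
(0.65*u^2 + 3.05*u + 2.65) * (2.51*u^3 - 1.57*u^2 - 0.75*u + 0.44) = 1.6315*u^5 + 6.635*u^4 + 1.3755*u^3 - 6.162*u^2 - 0.6455*u + 1.166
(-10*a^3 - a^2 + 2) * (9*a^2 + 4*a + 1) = -90*a^5 - 49*a^4 - 14*a^3 + 17*a^2 + 8*a + 2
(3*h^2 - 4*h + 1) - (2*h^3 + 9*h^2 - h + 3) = -2*h^3 - 6*h^2 - 3*h - 2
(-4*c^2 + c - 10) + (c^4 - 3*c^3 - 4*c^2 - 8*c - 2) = c^4 - 3*c^3 - 8*c^2 - 7*c - 12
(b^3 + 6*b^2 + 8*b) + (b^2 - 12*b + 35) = b^3 + 7*b^2 - 4*b + 35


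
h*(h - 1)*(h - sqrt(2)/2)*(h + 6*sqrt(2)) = h^4 - h^3 + 11*sqrt(2)*h^3/2 - 11*sqrt(2)*h^2/2 - 6*h^2 + 6*h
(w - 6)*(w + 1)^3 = w^4 - 3*w^3 - 15*w^2 - 17*w - 6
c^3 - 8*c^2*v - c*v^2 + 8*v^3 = (c - 8*v)*(c - v)*(c + v)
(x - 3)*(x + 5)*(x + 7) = x^3 + 9*x^2 - x - 105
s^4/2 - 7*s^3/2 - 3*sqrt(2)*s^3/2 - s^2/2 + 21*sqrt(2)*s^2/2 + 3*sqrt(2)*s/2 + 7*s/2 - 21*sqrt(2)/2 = (s/2 + 1/2)*(s - 7)*(s - 1)*(s - 3*sqrt(2))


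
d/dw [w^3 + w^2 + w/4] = 3*w^2 + 2*w + 1/4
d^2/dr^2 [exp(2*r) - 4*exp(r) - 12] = 4*(exp(r) - 1)*exp(r)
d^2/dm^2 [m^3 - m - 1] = 6*m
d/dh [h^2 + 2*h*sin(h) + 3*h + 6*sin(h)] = 2*h*cos(h) + 2*h + 2*sin(h) + 6*cos(h) + 3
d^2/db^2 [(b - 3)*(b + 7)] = 2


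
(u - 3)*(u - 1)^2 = u^3 - 5*u^2 + 7*u - 3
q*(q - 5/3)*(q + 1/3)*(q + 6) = q^4 + 14*q^3/3 - 77*q^2/9 - 10*q/3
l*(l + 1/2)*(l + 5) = l^3 + 11*l^2/2 + 5*l/2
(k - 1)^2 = k^2 - 2*k + 1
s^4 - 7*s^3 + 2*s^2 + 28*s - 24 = (s - 6)*(s - 2)*(s - 1)*(s + 2)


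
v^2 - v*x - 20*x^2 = (v - 5*x)*(v + 4*x)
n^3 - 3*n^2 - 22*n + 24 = (n - 6)*(n - 1)*(n + 4)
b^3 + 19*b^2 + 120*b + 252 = (b + 6)^2*(b + 7)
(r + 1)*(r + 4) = r^2 + 5*r + 4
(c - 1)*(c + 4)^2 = c^3 + 7*c^2 + 8*c - 16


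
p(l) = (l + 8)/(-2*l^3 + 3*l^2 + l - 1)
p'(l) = (l + 8)*(6*l^2 - 6*l - 1)/(-2*l^3 + 3*l^2 + l - 1)^2 + 1/(-2*l^3 + 3*l^2 + l - 1)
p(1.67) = -34.76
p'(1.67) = 710.12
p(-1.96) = 0.26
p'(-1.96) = 0.41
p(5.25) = -0.07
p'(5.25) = 0.04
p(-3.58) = 0.04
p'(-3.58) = 0.04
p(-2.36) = 0.14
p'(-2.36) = 0.19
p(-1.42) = 0.70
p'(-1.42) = 1.58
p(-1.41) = 0.72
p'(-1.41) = 1.63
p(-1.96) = 0.26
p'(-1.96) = 0.41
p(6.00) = -0.04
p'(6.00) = 0.02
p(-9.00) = 0.00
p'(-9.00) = 0.00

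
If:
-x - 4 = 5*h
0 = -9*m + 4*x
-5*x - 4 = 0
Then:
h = -16/25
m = -16/45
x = -4/5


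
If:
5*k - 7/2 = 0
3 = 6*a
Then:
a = 1/2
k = 7/10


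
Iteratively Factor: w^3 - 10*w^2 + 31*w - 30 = (w - 3)*(w^2 - 7*w + 10) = (w - 3)*(w - 2)*(w - 5)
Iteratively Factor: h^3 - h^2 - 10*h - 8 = (h - 4)*(h^2 + 3*h + 2) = (h - 4)*(h + 2)*(h + 1)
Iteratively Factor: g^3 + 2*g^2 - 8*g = (g - 2)*(g^2 + 4*g) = (g - 2)*(g + 4)*(g)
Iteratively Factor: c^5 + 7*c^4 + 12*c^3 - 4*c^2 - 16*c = (c + 2)*(c^4 + 5*c^3 + 2*c^2 - 8*c) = (c - 1)*(c + 2)*(c^3 + 6*c^2 + 8*c) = (c - 1)*(c + 2)*(c + 4)*(c^2 + 2*c) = c*(c - 1)*(c + 2)*(c + 4)*(c + 2)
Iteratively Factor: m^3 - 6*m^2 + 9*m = (m)*(m^2 - 6*m + 9) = m*(m - 3)*(m - 3)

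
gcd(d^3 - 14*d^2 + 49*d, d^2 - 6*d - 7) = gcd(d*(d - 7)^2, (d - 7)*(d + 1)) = d - 7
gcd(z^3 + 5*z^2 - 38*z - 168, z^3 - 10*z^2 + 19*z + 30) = z - 6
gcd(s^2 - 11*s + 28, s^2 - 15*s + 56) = s - 7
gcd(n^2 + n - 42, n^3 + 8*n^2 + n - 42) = n + 7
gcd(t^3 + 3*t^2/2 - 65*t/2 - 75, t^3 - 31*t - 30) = t^2 - t - 30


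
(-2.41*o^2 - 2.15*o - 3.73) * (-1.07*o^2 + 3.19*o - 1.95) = 2.5787*o^4 - 5.3874*o^3 + 1.8321*o^2 - 7.7062*o + 7.2735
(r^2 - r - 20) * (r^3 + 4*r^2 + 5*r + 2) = r^5 + 3*r^4 - 19*r^3 - 83*r^2 - 102*r - 40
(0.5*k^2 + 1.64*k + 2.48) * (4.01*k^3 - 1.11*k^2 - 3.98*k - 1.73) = 2.005*k^5 + 6.0214*k^4 + 6.1344*k^3 - 10.145*k^2 - 12.7076*k - 4.2904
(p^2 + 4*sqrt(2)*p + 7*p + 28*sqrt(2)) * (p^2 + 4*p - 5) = p^4 + 4*sqrt(2)*p^3 + 11*p^3 + 23*p^2 + 44*sqrt(2)*p^2 - 35*p + 92*sqrt(2)*p - 140*sqrt(2)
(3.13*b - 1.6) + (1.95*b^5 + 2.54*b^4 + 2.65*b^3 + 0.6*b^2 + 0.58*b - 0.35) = 1.95*b^5 + 2.54*b^4 + 2.65*b^3 + 0.6*b^2 + 3.71*b - 1.95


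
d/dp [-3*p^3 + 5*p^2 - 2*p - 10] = -9*p^2 + 10*p - 2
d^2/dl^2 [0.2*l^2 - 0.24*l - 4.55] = 0.400000000000000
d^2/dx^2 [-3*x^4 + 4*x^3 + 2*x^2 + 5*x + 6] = -36*x^2 + 24*x + 4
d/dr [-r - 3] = -1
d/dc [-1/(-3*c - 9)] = -1/(3*(c + 3)^2)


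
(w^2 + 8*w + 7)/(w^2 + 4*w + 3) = (w + 7)/(w + 3)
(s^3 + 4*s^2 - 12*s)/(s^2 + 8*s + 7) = s*(s^2 + 4*s - 12)/(s^2 + 8*s + 7)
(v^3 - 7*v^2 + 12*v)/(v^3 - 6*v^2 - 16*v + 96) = v*(v - 3)/(v^2 - 2*v - 24)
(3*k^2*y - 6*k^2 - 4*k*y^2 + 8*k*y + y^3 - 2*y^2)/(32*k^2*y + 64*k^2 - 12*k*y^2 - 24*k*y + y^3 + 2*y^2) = (3*k^2*y - 6*k^2 - 4*k*y^2 + 8*k*y + y^3 - 2*y^2)/(32*k^2*y + 64*k^2 - 12*k*y^2 - 24*k*y + y^3 + 2*y^2)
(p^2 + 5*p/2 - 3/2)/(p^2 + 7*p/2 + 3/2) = (2*p - 1)/(2*p + 1)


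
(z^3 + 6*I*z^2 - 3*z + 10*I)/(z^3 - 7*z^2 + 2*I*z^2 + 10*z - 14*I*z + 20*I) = (z^2 + 4*I*z + 5)/(z^2 - 7*z + 10)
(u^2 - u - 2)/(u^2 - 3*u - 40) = (-u^2 + u + 2)/(-u^2 + 3*u + 40)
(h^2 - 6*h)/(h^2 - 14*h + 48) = h/(h - 8)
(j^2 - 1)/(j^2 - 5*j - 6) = (j - 1)/(j - 6)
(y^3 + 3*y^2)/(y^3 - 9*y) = y/(y - 3)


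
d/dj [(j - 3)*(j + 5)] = 2*j + 2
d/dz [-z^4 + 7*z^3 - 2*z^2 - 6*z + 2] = -4*z^3 + 21*z^2 - 4*z - 6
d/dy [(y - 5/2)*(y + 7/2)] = 2*y + 1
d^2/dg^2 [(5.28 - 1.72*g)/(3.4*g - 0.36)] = 117.86304/(3.4*g - 0.36)^3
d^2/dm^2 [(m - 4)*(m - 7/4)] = 2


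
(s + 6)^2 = s^2 + 12*s + 36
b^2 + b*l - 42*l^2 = (b - 6*l)*(b + 7*l)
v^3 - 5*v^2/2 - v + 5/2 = (v - 5/2)*(v - 1)*(v + 1)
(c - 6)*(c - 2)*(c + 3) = c^3 - 5*c^2 - 12*c + 36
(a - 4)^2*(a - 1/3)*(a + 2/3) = a^4 - 23*a^3/3 + 118*a^2/9 + 64*a/9 - 32/9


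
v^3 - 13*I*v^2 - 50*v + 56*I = (v - 7*I)*(v - 4*I)*(v - 2*I)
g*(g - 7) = g^2 - 7*g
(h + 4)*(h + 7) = h^2 + 11*h + 28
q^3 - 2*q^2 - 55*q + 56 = (q - 8)*(q - 1)*(q + 7)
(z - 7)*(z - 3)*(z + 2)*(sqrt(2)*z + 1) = sqrt(2)*z^4 - 8*sqrt(2)*z^3 + z^3 - 8*z^2 + sqrt(2)*z^2 + z + 42*sqrt(2)*z + 42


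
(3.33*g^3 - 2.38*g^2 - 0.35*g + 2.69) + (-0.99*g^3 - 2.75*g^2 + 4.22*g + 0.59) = 2.34*g^3 - 5.13*g^2 + 3.87*g + 3.28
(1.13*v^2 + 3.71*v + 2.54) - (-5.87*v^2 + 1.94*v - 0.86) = 7.0*v^2 + 1.77*v + 3.4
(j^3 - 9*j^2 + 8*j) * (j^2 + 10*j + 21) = j^5 + j^4 - 61*j^3 - 109*j^2 + 168*j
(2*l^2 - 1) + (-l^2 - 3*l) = l^2 - 3*l - 1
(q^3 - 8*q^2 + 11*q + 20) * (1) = q^3 - 8*q^2 + 11*q + 20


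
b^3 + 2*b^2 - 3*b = b*(b - 1)*(b + 3)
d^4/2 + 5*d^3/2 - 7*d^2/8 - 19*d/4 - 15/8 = (d/2 + 1/4)*(d - 3/2)*(d + 1)*(d + 5)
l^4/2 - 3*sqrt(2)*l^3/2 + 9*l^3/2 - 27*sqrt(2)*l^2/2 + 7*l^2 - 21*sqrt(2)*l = l*(l/2 + 1)*(l + 7)*(l - 3*sqrt(2))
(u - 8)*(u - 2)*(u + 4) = u^3 - 6*u^2 - 24*u + 64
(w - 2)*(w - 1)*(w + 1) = w^3 - 2*w^2 - w + 2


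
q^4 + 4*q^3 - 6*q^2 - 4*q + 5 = (q - 1)^2*(q + 1)*(q + 5)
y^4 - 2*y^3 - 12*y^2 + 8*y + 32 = (y - 4)*(y - 2)*(y + 2)^2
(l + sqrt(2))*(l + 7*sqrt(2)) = l^2 + 8*sqrt(2)*l + 14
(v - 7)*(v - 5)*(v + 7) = v^3 - 5*v^2 - 49*v + 245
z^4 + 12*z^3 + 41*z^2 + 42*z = z*(z + 2)*(z + 3)*(z + 7)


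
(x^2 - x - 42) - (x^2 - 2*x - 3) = x - 39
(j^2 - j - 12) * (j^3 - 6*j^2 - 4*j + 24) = j^5 - 7*j^4 - 10*j^3 + 100*j^2 + 24*j - 288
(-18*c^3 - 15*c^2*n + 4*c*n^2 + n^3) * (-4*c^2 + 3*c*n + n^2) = 72*c^5 + 6*c^4*n - 79*c^3*n^2 - 7*c^2*n^3 + 7*c*n^4 + n^5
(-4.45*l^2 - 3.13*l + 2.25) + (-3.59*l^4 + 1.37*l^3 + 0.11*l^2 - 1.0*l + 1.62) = -3.59*l^4 + 1.37*l^3 - 4.34*l^2 - 4.13*l + 3.87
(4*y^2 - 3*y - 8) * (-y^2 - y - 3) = -4*y^4 - y^3 - y^2 + 17*y + 24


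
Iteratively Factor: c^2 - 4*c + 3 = (c - 1)*(c - 3)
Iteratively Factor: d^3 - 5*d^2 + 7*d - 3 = (d - 3)*(d^2 - 2*d + 1) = (d - 3)*(d - 1)*(d - 1)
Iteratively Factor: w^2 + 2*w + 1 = (w + 1)*(w + 1)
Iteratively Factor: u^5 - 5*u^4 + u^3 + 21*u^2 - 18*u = (u)*(u^4 - 5*u^3 + u^2 + 21*u - 18) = u*(u - 3)*(u^3 - 2*u^2 - 5*u + 6) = u*(u - 3)^2*(u^2 + u - 2) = u*(u - 3)^2*(u + 2)*(u - 1)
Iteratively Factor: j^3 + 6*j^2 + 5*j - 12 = (j + 3)*(j^2 + 3*j - 4) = (j - 1)*(j + 3)*(j + 4)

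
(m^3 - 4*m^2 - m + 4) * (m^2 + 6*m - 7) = m^5 + 2*m^4 - 32*m^3 + 26*m^2 + 31*m - 28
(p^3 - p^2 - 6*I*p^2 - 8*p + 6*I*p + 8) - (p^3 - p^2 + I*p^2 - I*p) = -7*I*p^2 - 8*p + 7*I*p + 8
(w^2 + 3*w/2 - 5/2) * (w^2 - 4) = w^4 + 3*w^3/2 - 13*w^2/2 - 6*w + 10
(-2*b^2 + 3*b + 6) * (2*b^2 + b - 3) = -4*b^4 + 4*b^3 + 21*b^2 - 3*b - 18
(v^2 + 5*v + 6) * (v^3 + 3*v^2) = v^5 + 8*v^4 + 21*v^3 + 18*v^2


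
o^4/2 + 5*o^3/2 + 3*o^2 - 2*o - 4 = (o/2 + 1)*(o - 1)*(o + 2)^2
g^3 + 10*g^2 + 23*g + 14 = (g + 1)*(g + 2)*(g + 7)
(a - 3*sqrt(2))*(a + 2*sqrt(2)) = a^2 - sqrt(2)*a - 12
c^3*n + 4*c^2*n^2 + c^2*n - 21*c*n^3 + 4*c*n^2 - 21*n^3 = (c - 3*n)*(c + 7*n)*(c*n + n)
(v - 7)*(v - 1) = v^2 - 8*v + 7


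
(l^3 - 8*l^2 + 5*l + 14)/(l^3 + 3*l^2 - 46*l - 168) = (l^2 - l - 2)/(l^2 + 10*l + 24)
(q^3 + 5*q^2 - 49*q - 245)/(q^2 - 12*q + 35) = (q^2 + 12*q + 35)/(q - 5)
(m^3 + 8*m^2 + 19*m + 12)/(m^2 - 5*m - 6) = (m^2 + 7*m + 12)/(m - 6)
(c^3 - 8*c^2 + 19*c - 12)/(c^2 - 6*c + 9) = (c^2 - 5*c + 4)/(c - 3)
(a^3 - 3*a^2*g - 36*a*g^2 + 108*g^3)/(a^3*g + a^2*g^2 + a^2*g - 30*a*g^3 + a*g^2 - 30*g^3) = (a^2 - 9*a*g + 18*g^2)/(g*(a^2 - 5*a*g + a - 5*g))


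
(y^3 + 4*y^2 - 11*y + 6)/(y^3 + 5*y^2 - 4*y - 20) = (y^3 + 4*y^2 - 11*y + 6)/(y^3 + 5*y^2 - 4*y - 20)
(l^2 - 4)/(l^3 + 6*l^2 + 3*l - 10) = (l - 2)/(l^2 + 4*l - 5)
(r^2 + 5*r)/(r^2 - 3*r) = (r + 5)/(r - 3)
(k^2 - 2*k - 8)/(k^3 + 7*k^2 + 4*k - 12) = (k - 4)/(k^2 + 5*k - 6)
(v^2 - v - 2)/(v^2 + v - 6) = (v + 1)/(v + 3)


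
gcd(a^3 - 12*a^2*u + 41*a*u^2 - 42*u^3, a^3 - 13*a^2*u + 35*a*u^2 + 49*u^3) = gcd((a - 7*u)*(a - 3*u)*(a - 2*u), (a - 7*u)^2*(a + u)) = -a + 7*u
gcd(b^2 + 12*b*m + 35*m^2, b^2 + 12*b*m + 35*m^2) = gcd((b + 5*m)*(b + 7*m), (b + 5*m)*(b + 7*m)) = b^2 + 12*b*m + 35*m^2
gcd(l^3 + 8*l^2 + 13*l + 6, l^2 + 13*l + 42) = l + 6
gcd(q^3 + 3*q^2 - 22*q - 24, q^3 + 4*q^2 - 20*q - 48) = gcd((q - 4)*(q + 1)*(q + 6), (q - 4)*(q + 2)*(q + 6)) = q^2 + 2*q - 24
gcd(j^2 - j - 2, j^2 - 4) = j - 2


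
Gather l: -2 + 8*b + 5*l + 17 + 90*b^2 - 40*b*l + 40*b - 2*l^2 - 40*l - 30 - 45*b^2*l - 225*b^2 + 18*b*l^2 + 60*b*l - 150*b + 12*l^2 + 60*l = -135*b^2 - 102*b + l^2*(18*b + 10) + l*(-45*b^2 + 20*b + 25) - 15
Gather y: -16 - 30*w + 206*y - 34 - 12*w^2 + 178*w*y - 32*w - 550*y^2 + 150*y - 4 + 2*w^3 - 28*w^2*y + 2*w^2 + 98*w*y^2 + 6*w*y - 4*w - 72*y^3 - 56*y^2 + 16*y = 2*w^3 - 10*w^2 - 66*w - 72*y^3 + y^2*(98*w - 606) + y*(-28*w^2 + 184*w + 372) - 54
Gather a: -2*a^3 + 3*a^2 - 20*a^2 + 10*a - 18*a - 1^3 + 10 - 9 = -2*a^3 - 17*a^2 - 8*a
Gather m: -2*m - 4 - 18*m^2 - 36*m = -18*m^2 - 38*m - 4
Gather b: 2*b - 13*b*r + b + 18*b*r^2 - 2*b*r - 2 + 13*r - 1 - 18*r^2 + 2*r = b*(18*r^2 - 15*r + 3) - 18*r^2 + 15*r - 3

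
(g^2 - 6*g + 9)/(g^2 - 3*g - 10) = (-g^2 + 6*g - 9)/(-g^2 + 3*g + 10)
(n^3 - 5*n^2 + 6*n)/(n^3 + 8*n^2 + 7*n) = (n^2 - 5*n + 6)/(n^2 + 8*n + 7)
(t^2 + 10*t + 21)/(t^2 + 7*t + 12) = (t + 7)/(t + 4)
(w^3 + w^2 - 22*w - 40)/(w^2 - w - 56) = (-w^3 - w^2 + 22*w + 40)/(-w^2 + w + 56)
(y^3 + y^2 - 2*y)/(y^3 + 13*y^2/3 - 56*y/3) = 3*(y^2 + y - 2)/(3*y^2 + 13*y - 56)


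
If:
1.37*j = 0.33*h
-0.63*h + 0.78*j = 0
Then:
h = 0.00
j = 0.00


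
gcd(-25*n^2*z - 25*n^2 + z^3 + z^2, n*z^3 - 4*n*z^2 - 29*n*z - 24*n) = z + 1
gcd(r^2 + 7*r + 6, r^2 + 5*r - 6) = r + 6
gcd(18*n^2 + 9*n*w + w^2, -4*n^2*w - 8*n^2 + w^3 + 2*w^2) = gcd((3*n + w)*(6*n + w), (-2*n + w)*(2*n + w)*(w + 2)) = 1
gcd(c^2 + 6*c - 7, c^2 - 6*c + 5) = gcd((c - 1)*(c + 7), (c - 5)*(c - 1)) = c - 1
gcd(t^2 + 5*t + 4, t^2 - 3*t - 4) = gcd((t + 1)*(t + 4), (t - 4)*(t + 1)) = t + 1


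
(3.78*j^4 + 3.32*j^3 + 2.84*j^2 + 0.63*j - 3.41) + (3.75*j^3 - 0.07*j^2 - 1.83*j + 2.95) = 3.78*j^4 + 7.07*j^3 + 2.77*j^2 - 1.2*j - 0.46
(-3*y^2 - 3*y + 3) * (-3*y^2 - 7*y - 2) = 9*y^4 + 30*y^3 + 18*y^2 - 15*y - 6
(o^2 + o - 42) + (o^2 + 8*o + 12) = 2*o^2 + 9*o - 30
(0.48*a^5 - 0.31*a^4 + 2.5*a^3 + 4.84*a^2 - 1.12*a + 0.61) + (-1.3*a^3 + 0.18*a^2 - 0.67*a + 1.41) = 0.48*a^5 - 0.31*a^4 + 1.2*a^3 + 5.02*a^2 - 1.79*a + 2.02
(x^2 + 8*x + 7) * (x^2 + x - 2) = x^4 + 9*x^3 + 13*x^2 - 9*x - 14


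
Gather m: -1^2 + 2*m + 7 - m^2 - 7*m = -m^2 - 5*m + 6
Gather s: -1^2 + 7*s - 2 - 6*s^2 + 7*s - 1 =-6*s^2 + 14*s - 4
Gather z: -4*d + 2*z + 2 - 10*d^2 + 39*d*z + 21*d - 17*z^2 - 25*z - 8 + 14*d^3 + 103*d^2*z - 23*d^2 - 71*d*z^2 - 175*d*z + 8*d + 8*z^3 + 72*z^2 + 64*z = 14*d^3 - 33*d^2 + 25*d + 8*z^3 + z^2*(55 - 71*d) + z*(103*d^2 - 136*d + 41) - 6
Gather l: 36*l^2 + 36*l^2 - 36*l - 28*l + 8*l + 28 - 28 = 72*l^2 - 56*l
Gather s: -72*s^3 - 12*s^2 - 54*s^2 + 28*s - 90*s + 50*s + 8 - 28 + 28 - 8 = -72*s^3 - 66*s^2 - 12*s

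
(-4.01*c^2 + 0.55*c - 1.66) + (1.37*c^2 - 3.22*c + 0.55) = -2.64*c^2 - 2.67*c - 1.11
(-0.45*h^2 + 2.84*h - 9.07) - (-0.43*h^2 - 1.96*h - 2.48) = -0.02*h^2 + 4.8*h - 6.59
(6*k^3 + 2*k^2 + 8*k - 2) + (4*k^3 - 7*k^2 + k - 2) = 10*k^3 - 5*k^2 + 9*k - 4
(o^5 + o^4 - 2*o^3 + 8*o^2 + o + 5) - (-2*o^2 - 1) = o^5 + o^4 - 2*o^3 + 10*o^2 + o + 6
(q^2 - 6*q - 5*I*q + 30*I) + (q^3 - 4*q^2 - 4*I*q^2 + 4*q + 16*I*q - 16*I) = q^3 - 3*q^2 - 4*I*q^2 - 2*q + 11*I*q + 14*I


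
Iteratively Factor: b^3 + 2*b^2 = (b + 2)*(b^2) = b*(b + 2)*(b)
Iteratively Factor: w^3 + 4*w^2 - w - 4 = (w - 1)*(w^2 + 5*w + 4) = (w - 1)*(w + 4)*(w + 1)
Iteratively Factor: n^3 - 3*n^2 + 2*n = (n - 1)*(n^2 - 2*n) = n*(n - 1)*(n - 2)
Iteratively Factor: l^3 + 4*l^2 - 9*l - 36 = (l - 3)*(l^2 + 7*l + 12) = (l - 3)*(l + 4)*(l + 3)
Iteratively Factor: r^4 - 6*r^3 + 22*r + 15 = (r + 1)*(r^3 - 7*r^2 + 7*r + 15) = (r - 3)*(r + 1)*(r^2 - 4*r - 5) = (r - 5)*(r - 3)*(r + 1)*(r + 1)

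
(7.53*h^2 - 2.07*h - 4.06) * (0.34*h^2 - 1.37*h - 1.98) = 2.5602*h^4 - 11.0199*h^3 - 13.4539*h^2 + 9.6608*h + 8.0388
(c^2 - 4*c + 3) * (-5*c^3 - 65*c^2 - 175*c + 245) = -5*c^5 - 45*c^4 + 70*c^3 + 750*c^2 - 1505*c + 735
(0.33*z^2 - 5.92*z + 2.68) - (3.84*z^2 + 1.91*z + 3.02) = -3.51*z^2 - 7.83*z - 0.34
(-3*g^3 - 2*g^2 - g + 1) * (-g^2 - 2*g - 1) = 3*g^5 + 8*g^4 + 8*g^3 + 3*g^2 - g - 1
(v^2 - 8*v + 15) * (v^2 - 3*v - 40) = v^4 - 11*v^3 - v^2 + 275*v - 600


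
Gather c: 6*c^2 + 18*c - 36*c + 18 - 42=6*c^2 - 18*c - 24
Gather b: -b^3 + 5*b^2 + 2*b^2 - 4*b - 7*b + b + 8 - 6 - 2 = -b^3 + 7*b^2 - 10*b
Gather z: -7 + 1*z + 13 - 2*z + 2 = 8 - z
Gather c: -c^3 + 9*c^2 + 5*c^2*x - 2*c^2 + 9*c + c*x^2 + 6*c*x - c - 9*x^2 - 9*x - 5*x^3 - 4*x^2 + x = -c^3 + c^2*(5*x + 7) + c*(x^2 + 6*x + 8) - 5*x^3 - 13*x^2 - 8*x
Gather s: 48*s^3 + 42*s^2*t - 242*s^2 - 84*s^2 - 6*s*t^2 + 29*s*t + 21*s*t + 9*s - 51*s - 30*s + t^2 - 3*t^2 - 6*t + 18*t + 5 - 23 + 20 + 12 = 48*s^3 + s^2*(42*t - 326) + s*(-6*t^2 + 50*t - 72) - 2*t^2 + 12*t + 14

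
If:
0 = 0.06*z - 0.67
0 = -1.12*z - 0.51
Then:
No Solution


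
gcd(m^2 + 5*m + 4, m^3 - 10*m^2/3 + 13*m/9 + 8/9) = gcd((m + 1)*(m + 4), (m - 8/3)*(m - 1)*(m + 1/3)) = 1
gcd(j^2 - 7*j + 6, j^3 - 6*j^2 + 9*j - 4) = j - 1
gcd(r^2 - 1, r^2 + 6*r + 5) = r + 1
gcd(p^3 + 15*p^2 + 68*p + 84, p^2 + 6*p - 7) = p + 7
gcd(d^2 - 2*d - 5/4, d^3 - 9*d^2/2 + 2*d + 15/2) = d - 5/2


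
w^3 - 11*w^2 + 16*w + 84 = (w - 7)*(w - 6)*(w + 2)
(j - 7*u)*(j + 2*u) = j^2 - 5*j*u - 14*u^2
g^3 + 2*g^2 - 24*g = g*(g - 4)*(g + 6)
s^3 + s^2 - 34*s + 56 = (s - 4)*(s - 2)*(s + 7)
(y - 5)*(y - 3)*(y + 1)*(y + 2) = y^4 - 5*y^3 - 7*y^2 + 29*y + 30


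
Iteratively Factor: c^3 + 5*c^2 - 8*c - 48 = (c + 4)*(c^2 + c - 12) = (c + 4)^2*(c - 3)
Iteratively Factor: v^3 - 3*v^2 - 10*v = (v + 2)*(v^2 - 5*v) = v*(v + 2)*(v - 5)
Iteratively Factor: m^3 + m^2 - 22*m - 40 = (m + 4)*(m^2 - 3*m - 10) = (m - 5)*(m + 4)*(m + 2)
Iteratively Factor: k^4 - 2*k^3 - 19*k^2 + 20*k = (k)*(k^3 - 2*k^2 - 19*k + 20) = k*(k - 5)*(k^2 + 3*k - 4) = k*(k - 5)*(k + 4)*(k - 1)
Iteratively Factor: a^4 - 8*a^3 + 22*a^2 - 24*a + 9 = (a - 1)*(a^3 - 7*a^2 + 15*a - 9) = (a - 1)^2*(a^2 - 6*a + 9) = (a - 3)*(a - 1)^2*(a - 3)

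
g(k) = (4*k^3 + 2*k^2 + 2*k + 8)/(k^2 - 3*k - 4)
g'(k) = (3 - 2*k)*(4*k^3 + 2*k^2 + 2*k + 8)/(k^2 - 3*k - 4)^2 + (12*k^2 + 4*k + 2)/(k^2 - 3*k - 4) = 4*(k^4 - 6*k^3 - 14*k^2 - 8*k + 4)/(k^4 - 6*k^3 + k^2 + 24*k + 16)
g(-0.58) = -3.50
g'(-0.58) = 5.64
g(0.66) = -2.05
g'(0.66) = -1.16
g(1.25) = -3.46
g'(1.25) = -3.88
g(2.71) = -22.51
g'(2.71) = -32.48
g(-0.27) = -2.41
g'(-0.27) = 2.17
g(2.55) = -17.96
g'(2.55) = -24.85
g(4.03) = 2056.63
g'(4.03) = -67551.52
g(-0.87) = -8.12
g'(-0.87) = 48.77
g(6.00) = 68.29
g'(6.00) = -11.18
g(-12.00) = -37.73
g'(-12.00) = 3.77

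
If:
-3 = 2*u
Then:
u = -3/2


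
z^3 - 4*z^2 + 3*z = z*(z - 3)*(z - 1)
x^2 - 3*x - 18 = (x - 6)*(x + 3)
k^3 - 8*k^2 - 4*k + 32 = (k - 8)*(k - 2)*(k + 2)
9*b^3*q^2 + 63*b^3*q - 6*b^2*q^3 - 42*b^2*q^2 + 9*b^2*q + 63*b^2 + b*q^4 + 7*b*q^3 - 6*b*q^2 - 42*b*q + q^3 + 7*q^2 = (-3*b + q)^2*(q + 7)*(b*q + 1)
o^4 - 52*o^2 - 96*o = o*(o - 8)*(o + 2)*(o + 6)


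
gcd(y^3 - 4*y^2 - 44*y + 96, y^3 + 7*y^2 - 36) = y^2 + 4*y - 12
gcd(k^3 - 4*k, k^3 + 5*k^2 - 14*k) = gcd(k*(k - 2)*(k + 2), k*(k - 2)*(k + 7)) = k^2 - 2*k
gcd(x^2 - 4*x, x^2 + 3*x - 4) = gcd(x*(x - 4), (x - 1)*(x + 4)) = 1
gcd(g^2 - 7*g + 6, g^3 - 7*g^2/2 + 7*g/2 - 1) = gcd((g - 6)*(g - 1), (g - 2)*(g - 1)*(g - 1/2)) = g - 1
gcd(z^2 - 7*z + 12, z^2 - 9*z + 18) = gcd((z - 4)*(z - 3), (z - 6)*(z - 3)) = z - 3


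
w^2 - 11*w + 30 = (w - 6)*(w - 5)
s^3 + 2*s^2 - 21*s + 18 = (s - 3)*(s - 1)*(s + 6)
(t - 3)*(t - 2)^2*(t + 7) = t^4 - 33*t^2 + 100*t - 84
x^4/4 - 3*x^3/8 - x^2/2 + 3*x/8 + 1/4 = (x/4 + 1/4)*(x - 2)*(x - 1)*(x + 1/2)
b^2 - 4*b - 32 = (b - 8)*(b + 4)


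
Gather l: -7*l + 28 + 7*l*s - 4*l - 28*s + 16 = l*(7*s - 11) - 28*s + 44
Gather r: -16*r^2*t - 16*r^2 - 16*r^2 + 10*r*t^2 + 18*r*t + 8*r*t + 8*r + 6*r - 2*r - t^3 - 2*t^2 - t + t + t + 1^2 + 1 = r^2*(-16*t - 32) + r*(10*t^2 + 26*t + 12) - t^3 - 2*t^2 + t + 2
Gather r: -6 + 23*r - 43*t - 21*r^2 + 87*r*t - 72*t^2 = -21*r^2 + r*(87*t + 23) - 72*t^2 - 43*t - 6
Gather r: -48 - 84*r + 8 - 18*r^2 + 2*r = -18*r^2 - 82*r - 40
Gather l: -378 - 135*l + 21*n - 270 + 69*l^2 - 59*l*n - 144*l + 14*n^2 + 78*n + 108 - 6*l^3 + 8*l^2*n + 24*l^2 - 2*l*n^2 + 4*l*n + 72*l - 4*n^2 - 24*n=-6*l^3 + l^2*(8*n + 93) + l*(-2*n^2 - 55*n - 207) + 10*n^2 + 75*n - 540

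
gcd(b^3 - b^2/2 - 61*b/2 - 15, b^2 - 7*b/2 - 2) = b + 1/2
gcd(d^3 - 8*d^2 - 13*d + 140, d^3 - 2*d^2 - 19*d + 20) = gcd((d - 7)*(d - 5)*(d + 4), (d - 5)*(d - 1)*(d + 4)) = d^2 - d - 20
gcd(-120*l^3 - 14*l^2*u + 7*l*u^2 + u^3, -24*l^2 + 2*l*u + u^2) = -24*l^2 + 2*l*u + u^2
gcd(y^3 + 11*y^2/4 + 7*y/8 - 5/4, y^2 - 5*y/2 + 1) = y - 1/2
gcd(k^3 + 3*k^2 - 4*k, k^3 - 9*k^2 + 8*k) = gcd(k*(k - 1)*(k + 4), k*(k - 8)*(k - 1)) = k^2 - k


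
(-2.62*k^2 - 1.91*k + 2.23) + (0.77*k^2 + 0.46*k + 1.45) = -1.85*k^2 - 1.45*k + 3.68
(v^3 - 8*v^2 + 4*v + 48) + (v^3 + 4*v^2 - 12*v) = 2*v^3 - 4*v^2 - 8*v + 48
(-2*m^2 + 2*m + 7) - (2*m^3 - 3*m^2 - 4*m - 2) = -2*m^3 + m^2 + 6*m + 9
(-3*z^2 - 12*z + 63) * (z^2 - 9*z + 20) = -3*z^4 + 15*z^3 + 111*z^2 - 807*z + 1260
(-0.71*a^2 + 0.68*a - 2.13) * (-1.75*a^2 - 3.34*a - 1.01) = 1.2425*a^4 + 1.1814*a^3 + 2.1734*a^2 + 6.4274*a + 2.1513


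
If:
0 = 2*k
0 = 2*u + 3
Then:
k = 0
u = -3/2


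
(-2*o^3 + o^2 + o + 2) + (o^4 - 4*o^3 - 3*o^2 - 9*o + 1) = o^4 - 6*o^3 - 2*o^2 - 8*o + 3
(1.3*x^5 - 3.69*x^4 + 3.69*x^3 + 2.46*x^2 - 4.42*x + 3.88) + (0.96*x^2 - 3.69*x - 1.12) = 1.3*x^5 - 3.69*x^4 + 3.69*x^3 + 3.42*x^2 - 8.11*x + 2.76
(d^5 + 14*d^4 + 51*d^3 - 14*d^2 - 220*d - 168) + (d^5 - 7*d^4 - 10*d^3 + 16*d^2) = 2*d^5 + 7*d^4 + 41*d^3 + 2*d^2 - 220*d - 168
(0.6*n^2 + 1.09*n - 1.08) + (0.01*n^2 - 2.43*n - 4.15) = 0.61*n^2 - 1.34*n - 5.23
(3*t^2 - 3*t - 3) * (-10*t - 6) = -30*t^3 + 12*t^2 + 48*t + 18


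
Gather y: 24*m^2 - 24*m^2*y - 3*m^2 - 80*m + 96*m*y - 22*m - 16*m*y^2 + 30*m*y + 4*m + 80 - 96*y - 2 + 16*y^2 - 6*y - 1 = 21*m^2 - 98*m + y^2*(16 - 16*m) + y*(-24*m^2 + 126*m - 102) + 77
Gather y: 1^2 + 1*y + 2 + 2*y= 3*y + 3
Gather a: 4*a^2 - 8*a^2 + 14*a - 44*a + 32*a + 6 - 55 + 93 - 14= -4*a^2 + 2*a + 30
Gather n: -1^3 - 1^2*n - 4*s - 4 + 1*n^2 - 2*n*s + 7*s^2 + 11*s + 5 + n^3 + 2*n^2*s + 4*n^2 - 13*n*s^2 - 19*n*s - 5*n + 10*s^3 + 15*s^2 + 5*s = n^3 + n^2*(2*s + 5) + n*(-13*s^2 - 21*s - 6) + 10*s^3 + 22*s^2 + 12*s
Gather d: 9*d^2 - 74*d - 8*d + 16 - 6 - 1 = 9*d^2 - 82*d + 9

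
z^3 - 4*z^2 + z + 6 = (z - 3)*(z - 2)*(z + 1)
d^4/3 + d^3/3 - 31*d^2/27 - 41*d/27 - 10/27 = (d/3 + 1/3)*(d - 2)*(d + 1/3)*(d + 5/3)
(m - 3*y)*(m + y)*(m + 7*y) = m^3 + 5*m^2*y - 17*m*y^2 - 21*y^3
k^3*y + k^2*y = k^2*(k*y + y)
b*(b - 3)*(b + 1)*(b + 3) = b^4 + b^3 - 9*b^2 - 9*b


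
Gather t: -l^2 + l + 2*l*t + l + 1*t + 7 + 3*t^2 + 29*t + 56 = -l^2 + 2*l + 3*t^2 + t*(2*l + 30) + 63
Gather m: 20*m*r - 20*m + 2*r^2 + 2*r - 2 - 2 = m*(20*r - 20) + 2*r^2 + 2*r - 4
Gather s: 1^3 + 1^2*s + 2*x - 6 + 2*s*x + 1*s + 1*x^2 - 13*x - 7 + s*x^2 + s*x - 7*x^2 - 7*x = s*(x^2 + 3*x + 2) - 6*x^2 - 18*x - 12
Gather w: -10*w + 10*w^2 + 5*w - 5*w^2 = 5*w^2 - 5*w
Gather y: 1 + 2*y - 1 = 2*y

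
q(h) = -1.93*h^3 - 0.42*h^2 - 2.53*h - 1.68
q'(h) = -5.79*h^2 - 0.84*h - 2.53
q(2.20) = -29.83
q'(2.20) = -32.40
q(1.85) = -20.02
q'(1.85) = -23.90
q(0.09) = -1.91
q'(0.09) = -2.65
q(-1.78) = 12.38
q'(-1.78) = -19.38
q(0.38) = -2.81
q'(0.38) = -3.69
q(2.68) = -48.63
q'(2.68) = -46.37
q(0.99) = -6.47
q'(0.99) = -9.04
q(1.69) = -16.47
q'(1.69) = -20.49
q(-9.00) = 1394.04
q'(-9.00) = -463.96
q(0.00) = -1.68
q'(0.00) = -2.53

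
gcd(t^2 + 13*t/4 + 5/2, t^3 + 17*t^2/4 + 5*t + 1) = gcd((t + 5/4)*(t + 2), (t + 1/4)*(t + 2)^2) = t + 2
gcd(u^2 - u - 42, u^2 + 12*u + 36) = u + 6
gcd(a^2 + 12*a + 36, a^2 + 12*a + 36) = a^2 + 12*a + 36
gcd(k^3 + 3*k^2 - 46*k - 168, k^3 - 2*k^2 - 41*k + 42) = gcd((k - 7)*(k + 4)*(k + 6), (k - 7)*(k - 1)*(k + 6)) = k^2 - k - 42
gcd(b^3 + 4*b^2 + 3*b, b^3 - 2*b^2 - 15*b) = b^2 + 3*b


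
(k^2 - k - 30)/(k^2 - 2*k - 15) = (-k^2 + k + 30)/(-k^2 + 2*k + 15)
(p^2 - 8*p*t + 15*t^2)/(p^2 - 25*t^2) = (p - 3*t)/(p + 5*t)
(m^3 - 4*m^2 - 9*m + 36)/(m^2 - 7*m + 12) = m + 3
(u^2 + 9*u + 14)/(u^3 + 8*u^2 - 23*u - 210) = (u + 2)/(u^2 + u - 30)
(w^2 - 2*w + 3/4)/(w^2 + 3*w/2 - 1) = (w - 3/2)/(w + 2)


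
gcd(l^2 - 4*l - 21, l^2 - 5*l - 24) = l + 3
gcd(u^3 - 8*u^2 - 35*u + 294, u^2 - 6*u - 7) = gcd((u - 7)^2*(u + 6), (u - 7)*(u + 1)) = u - 7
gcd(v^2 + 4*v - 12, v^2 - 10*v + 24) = 1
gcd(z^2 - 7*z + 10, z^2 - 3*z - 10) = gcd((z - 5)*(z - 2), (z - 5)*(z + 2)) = z - 5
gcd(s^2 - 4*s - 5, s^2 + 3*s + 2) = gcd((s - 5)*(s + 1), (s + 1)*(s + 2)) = s + 1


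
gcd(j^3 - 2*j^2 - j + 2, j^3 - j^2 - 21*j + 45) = 1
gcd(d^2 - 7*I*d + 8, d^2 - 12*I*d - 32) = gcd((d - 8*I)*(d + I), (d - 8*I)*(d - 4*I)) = d - 8*I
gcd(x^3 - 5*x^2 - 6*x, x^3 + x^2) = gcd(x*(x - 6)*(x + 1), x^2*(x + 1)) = x^2 + x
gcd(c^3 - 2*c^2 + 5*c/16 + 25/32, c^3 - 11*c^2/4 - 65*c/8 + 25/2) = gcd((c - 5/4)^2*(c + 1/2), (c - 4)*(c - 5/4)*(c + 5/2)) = c - 5/4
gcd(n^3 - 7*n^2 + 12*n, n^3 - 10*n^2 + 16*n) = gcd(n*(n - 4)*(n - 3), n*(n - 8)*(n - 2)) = n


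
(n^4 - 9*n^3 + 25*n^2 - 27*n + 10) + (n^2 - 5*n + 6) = n^4 - 9*n^3 + 26*n^2 - 32*n + 16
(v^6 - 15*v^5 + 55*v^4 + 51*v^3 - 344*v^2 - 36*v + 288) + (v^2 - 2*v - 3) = v^6 - 15*v^5 + 55*v^4 + 51*v^3 - 343*v^2 - 38*v + 285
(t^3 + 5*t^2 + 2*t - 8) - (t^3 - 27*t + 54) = 5*t^2 + 29*t - 62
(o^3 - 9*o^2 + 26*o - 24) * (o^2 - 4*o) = o^5 - 13*o^4 + 62*o^3 - 128*o^2 + 96*o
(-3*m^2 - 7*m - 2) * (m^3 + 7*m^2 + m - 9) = -3*m^5 - 28*m^4 - 54*m^3 + 6*m^2 + 61*m + 18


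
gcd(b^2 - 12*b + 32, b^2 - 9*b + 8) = b - 8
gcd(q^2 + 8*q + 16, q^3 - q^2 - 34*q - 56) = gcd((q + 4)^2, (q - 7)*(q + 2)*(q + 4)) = q + 4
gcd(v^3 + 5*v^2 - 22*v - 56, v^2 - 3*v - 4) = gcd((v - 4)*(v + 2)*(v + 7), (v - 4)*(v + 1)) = v - 4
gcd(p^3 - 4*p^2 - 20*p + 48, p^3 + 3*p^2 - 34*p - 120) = p^2 - 2*p - 24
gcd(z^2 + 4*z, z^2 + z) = z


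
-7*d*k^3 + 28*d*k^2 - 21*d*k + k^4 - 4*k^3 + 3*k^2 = k*(-7*d + k)*(k - 3)*(k - 1)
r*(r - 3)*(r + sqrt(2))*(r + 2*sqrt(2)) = r^4 - 3*r^3 + 3*sqrt(2)*r^3 - 9*sqrt(2)*r^2 + 4*r^2 - 12*r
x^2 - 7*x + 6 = (x - 6)*(x - 1)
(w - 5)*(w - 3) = w^2 - 8*w + 15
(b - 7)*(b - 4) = b^2 - 11*b + 28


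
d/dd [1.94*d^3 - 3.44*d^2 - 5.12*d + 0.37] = 5.82*d^2 - 6.88*d - 5.12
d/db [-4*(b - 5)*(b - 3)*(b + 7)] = -12*b^2 + 8*b + 164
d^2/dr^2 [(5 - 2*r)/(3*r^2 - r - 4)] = 2*((2*r - 5)*(6*r - 1)^2 + (18*r - 17)*(-3*r^2 + r + 4))/(-3*r^2 + r + 4)^3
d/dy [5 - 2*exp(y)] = -2*exp(y)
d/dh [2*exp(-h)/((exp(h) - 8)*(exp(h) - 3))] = 2*(-3*exp(2*h) + 22*exp(h) - 24)*exp(-h)/(exp(4*h) - 22*exp(3*h) + 169*exp(2*h) - 528*exp(h) + 576)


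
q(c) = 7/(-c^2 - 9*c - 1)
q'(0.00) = 63.00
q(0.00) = -7.00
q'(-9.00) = -63.00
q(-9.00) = -7.00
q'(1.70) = 0.24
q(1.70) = -0.36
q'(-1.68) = 0.31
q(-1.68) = 0.62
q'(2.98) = 0.08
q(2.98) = -0.19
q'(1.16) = 0.48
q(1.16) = -0.55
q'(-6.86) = -0.18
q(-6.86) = 0.51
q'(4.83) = 0.03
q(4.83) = -0.10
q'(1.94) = 0.18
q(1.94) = -0.31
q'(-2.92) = 0.08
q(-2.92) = 0.42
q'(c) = 7*(2*c + 9)/(-c^2 - 9*c - 1)^2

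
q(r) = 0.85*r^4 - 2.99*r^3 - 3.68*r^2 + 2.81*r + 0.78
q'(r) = 3.4*r^3 - 8.97*r^2 - 7.36*r + 2.81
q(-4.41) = 494.75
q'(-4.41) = -430.79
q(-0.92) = -1.98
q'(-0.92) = -0.66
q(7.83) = 1556.78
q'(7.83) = 1027.41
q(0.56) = 0.76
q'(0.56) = -3.53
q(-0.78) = -1.92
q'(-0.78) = 1.48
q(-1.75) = 8.59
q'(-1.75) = -30.00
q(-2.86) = 89.46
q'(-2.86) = -129.05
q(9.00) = 3125.13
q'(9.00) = 1688.60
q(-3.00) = 108.81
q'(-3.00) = -147.64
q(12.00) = 11963.46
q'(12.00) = 4498.01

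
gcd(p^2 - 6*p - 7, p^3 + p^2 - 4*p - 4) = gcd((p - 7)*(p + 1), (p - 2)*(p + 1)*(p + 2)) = p + 1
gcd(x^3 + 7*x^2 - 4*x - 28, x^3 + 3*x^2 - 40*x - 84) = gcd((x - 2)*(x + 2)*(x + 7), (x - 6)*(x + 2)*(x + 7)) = x^2 + 9*x + 14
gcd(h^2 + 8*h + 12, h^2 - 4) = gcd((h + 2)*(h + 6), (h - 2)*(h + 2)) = h + 2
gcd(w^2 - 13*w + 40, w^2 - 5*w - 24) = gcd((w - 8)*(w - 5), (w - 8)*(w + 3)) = w - 8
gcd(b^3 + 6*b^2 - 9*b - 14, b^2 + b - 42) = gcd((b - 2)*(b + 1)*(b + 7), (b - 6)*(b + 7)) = b + 7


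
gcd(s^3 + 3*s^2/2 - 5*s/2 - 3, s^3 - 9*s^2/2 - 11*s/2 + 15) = s^2 + s/2 - 3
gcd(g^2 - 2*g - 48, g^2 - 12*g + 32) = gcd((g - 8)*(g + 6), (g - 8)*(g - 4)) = g - 8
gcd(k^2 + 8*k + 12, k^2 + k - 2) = k + 2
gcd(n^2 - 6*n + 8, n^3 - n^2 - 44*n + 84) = n - 2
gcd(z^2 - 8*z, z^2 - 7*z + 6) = 1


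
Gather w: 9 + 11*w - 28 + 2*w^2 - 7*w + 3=2*w^2 + 4*w - 16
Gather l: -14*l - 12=-14*l - 12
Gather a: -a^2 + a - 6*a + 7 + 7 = -a^2 - 5*a + 14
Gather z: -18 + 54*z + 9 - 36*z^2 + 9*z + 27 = -36*z^2 + 63*z + 18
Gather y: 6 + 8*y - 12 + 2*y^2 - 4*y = 2*y^2 + 4*y - 6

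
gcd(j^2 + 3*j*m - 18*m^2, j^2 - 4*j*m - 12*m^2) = 1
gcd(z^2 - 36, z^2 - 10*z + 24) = z - 6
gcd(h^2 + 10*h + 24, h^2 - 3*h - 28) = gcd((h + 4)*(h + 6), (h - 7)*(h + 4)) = h + 4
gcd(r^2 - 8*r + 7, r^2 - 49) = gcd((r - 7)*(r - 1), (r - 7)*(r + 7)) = r - 7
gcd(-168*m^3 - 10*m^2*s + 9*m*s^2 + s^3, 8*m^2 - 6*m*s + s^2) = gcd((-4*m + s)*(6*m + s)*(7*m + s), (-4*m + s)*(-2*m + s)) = -4*m + s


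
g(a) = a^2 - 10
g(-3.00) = -1.00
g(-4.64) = 11.53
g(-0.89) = -9.21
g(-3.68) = 3.54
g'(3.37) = 6.74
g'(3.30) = 6.60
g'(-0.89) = -1.78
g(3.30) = 0.89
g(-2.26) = -4.89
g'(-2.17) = -4.34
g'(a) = 2*a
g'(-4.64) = -9.28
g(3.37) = 1.36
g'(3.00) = 6.00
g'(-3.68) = -7.36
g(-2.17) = -5.29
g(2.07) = -5.72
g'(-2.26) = -4.52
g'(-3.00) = -6.00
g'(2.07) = 4.14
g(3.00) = -1.00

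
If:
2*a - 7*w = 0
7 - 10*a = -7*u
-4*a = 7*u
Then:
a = 1/2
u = -2/7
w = 1/7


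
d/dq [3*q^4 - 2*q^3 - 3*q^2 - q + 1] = 12*q^3 - 6*q^2 - 6*q - 1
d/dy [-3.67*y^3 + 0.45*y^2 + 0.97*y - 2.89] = -11.01*y^2 + 0.9*y + 0.97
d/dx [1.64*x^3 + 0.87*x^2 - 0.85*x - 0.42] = 4.92*x^2 + 1.74*x - 0.85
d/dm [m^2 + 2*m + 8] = 2*m + 2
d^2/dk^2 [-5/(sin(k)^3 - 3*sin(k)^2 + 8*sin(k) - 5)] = 5*(9*sin(k)^6 - 33*sin(k)^5 + 40*sin(k)^4 + 21*sin(k)^3 - 98*sin(k)^2 + 154*sin(k) - 98)/(sin(k)^3 - 3*sin(k)^2 + 8*sin(k) - 5)^3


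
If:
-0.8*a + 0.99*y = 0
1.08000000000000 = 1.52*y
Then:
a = 0.88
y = 0.71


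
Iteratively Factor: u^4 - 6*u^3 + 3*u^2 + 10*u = (u + 1)*(u^3 - 7*u^2 + 10*u) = u*(u + 1)*(u^2 - 7*u + 10) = u*(u - 2)*(u + 1)*(u - 5)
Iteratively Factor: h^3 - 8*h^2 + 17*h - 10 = (h - 2)*(h^2 - 6*h + 5) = (h - 5)*(h - 2)*(h - 1)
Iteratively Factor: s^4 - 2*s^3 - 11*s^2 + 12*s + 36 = (s + 2)*(s^3 - 4*s^2 - 3*s + 18) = (s - 3)*(s + 2)*(s^2 - s - 6) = (s - 3)*(s + 2)^2*(s - 3)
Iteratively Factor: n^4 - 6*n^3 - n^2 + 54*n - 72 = (n - 3)*(n^3 - 3*n^2 - 10*n + 24) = (n - 3)*(n + 3)*(n^2 - 6*n + 8) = (n - 3)*(n - 2)*(n + 3)*(n - 4)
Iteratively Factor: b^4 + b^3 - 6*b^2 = (b - 2)*(b^3 + 3*b^2) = (b - 2)*(b + 3)*(b^2) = b*(b - 2)*(b + 3)*(b)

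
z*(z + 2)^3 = z^4 + 6*z^3 + 12*z^2 + 8*z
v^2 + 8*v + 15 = (v + 3)*(v + 5)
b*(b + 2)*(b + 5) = b^3 + 7*b^2 + 10*b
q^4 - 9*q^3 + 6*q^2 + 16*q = q*(q - 8)*(q - 2)*(q + 1)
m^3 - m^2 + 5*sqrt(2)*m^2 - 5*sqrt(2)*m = m*(m - 1)*(m + 5*sqrt(2))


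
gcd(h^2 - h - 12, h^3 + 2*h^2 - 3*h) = h + 3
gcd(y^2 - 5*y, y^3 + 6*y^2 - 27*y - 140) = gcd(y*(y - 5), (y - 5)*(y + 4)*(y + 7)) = y - 5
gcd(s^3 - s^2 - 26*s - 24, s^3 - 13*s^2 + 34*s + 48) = s^2 - 5*s - 6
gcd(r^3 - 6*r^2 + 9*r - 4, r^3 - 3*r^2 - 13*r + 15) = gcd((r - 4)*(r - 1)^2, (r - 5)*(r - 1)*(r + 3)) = r - 1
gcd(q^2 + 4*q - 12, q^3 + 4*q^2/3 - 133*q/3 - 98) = q + 6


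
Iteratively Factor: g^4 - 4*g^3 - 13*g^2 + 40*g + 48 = (g + 1)*(g^3 - 5*g^2 - 8*g + 48) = (g - 4)*(g + 1)*(g^2 - g - 12) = (g - 4)*(g + 1)*(g + 3)*(g - 4)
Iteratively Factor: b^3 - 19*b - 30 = (b + 2)*(b^2 - 2*b - 15) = (b + 2)*(b + 3)*(b - 5)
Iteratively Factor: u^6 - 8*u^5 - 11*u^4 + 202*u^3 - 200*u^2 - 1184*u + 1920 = (u + 4)*(u^5 - 12*u^4 + 37*u^3 + 54*u^2 - 416*u + 480) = (u - 5)*(u + 4)*(u^4 - 7*u^3 + 2*u^2 + 64*u - 96) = (u - 5)*(u - 4)*(u + 4)*(u^3 - 3*u^2 - 10*u + 24) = (u - 5)*(u - 4)^2*(u + 4)*(u^2 + u - 6) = (u - 5)*(u - 4)^2*(u + 3)*(u + 4)*(u - 2)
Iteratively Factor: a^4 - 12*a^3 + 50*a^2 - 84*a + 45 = (a - 3)*(a^3 - 9*a^2 + 23*a - 15) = (a - 3)^2*(a^2 - 6*a + 5) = (a - 3)^2*(a - 1)*(a - 5)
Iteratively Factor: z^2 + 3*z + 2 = (z + 1)*(z + 2)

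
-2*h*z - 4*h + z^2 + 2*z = (-2*h + z)*(z + 2)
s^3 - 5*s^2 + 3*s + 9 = (s - 3)^2*(s + 1)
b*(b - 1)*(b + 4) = b^3 + 3*b^2 - 4*b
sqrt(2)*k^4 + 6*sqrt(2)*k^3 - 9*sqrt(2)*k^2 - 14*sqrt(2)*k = k*(k - 2)*(k + 7)*(sqrt(2)*k + sqrt(2))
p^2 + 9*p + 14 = (p + 2)*(p + 7)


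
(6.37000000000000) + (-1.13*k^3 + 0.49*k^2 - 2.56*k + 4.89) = -1.13*k^3 + 0.49*k^2 - 2.56*k + 11.26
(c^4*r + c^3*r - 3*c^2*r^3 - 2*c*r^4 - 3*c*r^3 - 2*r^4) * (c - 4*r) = c^5*r - 4*c^4*r^2 + c^4*r - 3*c^3*r^3 - 4*c^3*r^2 + 10*c^2*r^4 - 3*c^2*r^3 + 8*c*r^5 + 10*c*r^4 + 8*r^5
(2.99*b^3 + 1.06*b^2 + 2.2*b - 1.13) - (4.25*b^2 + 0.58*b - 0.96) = 2.99*b^3 - 3.19*b^2 + 1.62*b - 0.17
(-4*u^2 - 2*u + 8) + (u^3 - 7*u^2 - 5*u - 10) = u^3 - 11*u^2 - 7*u - 2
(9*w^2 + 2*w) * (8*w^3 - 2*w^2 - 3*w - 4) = 72*w^5 - 2*w^4 - 31*w^3 - 42*w^2 - 8*w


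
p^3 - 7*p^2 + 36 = (p - 6)*(p - 3)*(p + 2)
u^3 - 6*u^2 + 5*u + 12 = (u - 4)*(u - 3)*(u + 1)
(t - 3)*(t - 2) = t^2 - 5*t + 6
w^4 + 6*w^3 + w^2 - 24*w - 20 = (w - 2)*(w + 1)*(w + 2)*(w + 5)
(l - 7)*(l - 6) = l^2 - 13*l + 42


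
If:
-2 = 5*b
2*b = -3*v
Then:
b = -2/5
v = 4/15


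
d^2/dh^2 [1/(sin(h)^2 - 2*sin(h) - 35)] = 2*(-2*sin(h)^4 + 3*sin(h)^3 - 69*sin(h)^2 + 29*sin(h) + 39)/((sin(h) - 7)^3*(sin(h) + 5)^3)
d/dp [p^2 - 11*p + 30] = 2*p - 11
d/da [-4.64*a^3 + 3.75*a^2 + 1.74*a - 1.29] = -13.92*a^2 + 7.5*a + 1.74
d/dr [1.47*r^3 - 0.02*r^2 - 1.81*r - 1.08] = 4.41*r^2 - 0.04*r - 1.81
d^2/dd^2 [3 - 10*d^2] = -20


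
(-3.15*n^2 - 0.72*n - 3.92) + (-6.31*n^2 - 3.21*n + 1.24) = -9.46*n^2 - 3.93*n - 2.68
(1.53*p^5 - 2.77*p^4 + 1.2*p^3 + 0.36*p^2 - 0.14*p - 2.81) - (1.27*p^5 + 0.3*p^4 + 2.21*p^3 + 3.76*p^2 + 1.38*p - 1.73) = 0.26*p^5 - 3.07*p^4 - 1.01*p^3 - 3.4*p^2 - 1.52*p - 1.08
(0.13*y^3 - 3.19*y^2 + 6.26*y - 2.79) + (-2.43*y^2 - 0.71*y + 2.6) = 0.13*y^3 - 5.62*y^2 + 5.55*y - 0.19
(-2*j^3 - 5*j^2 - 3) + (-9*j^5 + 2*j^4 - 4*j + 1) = -9*j^5 + 2*j^4 - 2*j^3 - 5*j^2 - 4*j - 2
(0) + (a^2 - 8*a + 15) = a^2 - 8*a + 15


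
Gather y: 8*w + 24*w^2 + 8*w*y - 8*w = 24*w^2 + 8*w*y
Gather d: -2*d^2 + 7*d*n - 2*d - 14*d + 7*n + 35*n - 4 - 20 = -2*d^2 + d*(7*n - 16) + 42*n - 24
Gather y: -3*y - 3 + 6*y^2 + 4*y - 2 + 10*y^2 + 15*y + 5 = 16*y^2 + 16*y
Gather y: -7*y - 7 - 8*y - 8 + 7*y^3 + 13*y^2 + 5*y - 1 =7*y^3 + 13*y^2 - 10*y - 16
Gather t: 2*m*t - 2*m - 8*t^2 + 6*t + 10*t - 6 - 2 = -2*m - 8*t^2 + t*(2*m + 16) - 8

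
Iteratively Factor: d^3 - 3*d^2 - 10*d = (d - 5)*(d^2 + 2*d) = d*(d - 5)*(d + 2)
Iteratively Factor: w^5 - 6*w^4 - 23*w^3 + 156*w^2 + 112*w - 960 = (w + 3)*(w^4 - 9*w^3 + 4*w^2 + 144*w - 320) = (w - 4)*(w + 3)*(w^3 - 5*w^2 - 16*w + 80) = (w - 4)*(w + 3)*(w + 4)*(w^2 - 9*w + 20) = (w - 4)^2*(w + 3)*(w + 4)*(w - 5)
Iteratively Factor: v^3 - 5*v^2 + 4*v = (v - 1)*(v^2 - 4*v) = (v - 4)*(v - 1)*(v)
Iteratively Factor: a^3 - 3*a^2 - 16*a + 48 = (a - 4)*(a^2 + a - 12) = (a - 4)*(a - 3)*(a + 4)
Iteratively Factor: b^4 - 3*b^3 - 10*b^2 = (b)*(b^3 - 3*b^2 - 10*b) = b*(b - 5)*(b^2 + 2*b) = b*(b - 5)*(b + 2)*(b)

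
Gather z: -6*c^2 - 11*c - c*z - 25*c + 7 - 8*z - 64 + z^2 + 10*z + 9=-6*c^2 - 36*c + z^2 + z*(2 - c) - 48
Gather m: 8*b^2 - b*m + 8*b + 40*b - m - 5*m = 8*b^2 + 48*b + m*(-b - 6)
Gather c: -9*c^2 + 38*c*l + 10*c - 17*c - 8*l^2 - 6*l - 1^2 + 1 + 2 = -9*c^2 + c*(38*l - 7) - 8*l^2 - 6*l + 2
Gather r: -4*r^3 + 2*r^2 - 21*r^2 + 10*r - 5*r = -4*r^3 - 19*r^2 + 5*r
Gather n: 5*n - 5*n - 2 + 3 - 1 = 0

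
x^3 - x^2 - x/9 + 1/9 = (x - 1)*(x - 1/3)*(x + 1/3)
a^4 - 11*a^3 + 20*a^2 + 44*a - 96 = (a - 8)*(a - 3)*(a - 2)*(a + 2)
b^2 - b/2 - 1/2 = (b - 1)*(b + 1/2)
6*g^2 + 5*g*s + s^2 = (2*g + s)*(3*g + s)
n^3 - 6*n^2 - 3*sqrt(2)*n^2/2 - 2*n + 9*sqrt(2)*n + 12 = (n - 6)*(n - 2*sqrt(2))*(n + sqrt(2)/2)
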